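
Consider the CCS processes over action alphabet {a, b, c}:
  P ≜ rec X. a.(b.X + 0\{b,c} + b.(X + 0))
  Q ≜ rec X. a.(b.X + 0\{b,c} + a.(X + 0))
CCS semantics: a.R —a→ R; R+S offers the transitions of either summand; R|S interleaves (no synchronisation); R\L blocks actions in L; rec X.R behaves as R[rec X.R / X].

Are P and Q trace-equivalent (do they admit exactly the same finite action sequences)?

P's transition system — 3 states:
  m0 = rec X. a.(b.X + 0\{b,c} + b.(X + 0)) ⊢ -a-> m1
  m1 = b.(rec X. a.(b.X + 0\{b,c} + b.(X + 0))) + 0\{b,c} + b.((rec X. a.(b.X + 0\{b,c} + b.(X + 0))) + 0) ⊢ -b-> m0, -b-> m2
  m2 = (rec X. a.(b.X + 0\{b,c} + b.(X + 0))) + 0 ⊢ -a-> m1
Q's transition system — 3 states:
  n0 = rec X. a.(b.X + 0\{b,c} + a.(X + 0)) ⊢ -a-> n1
  n1 = b.(rec X. a.(b.X + 0\{b,c} + a.(X + 0))) + 0\{b,c} + a.((rec X. a.(b.X + 0\{b,c} + a.(X + 0))) + 0) ⊢ -a-> n2, -b-> n0
  n2 = (rec X. a.(b.X + 0\{b,c} + a.(X + 0))) + 0 ⊢ -a-> n1
Run σ = ⟨aa⟩ on Q: start {n0}
  step 1 (a): {n1}
  step 2 (a): {n2}
  ✓ Q
Run σ = ⟨aa⟩ on P: start {m0}
  step 1 (a): {m1}
  step 2 (a): ∅ (P stuck)

traces(P) ≠ traces(Q) — witness ⟨aa⟩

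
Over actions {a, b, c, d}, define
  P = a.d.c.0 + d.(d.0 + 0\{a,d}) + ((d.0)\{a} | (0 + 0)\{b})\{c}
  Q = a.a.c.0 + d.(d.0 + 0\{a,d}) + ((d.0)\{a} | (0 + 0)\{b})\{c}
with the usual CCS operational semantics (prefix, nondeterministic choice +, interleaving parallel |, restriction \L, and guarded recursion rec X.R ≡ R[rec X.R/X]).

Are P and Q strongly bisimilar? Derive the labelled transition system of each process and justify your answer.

P's transition system — 6 states:
  p0 = a.d.c.0 + d.(d.0 + 0\{a,d}) + ((d.0)\{a} | (0 + 0)\{b})\{c} ⊢ --a--▸ p1, --d--▸ p2, --d--▸ p3
  p1 = d.c.0 ⊢ --d--▸ p4
  p2 = (0\{a} | (0 + 0)\{b})\{c} ⊢ stopped
  p3 = d.0 + 0\{a,d} ⊢ --d--▸ p5
  p4 = c.0 ⊢ --c--▸ p5
  p5 = 0 ⊢ stopped
Q's transition system — 6 states:
  q0 = a.a.c.0 + d.(d.0 + 0\{a,d}) + ((d.0)\{a} | (0 + 0)\{b})\{c} ⊢ --a--▸ q1, --d--▸ q2, --d--▸ q3
  q1 = a.c.0 ⊢ --a--▸ q4
  q2 = (0\{a} | (0 + 0)\{b})\{c} ⊢ stopped
  q3 = d.0 + 0\{a,d} ⊢ --d--▸ q5
  q4 = c.0 ⊢ --c--▸ q5
  q5 = 0 ⊢ stopped
Coarsest stable partition (strong bisimilarity classes):
  B0 = {p0}
  B1 = {p2, p5, q2, q5}
  B2 = {p3, q3}
  B3 = {p1}
  B4 = {p4, q4}
  B5 = {q0}
  B6 = {q1}
p0 ∈ B0, q0 ∈ B5 → different blocks

not bisimilar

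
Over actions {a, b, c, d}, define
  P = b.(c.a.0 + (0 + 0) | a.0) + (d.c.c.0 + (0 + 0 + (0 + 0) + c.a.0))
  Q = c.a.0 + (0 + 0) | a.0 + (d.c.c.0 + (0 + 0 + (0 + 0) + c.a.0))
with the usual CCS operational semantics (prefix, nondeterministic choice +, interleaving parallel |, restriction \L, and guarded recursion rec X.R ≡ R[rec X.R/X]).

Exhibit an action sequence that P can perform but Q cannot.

P's transition system — 7 states:
  m0 = b.(c.a.0 + (0 + 0) | a.0) + (d.c.c.0 + (0 + 0 + (0 + 0) + c.a.0)) has moves --b--▸ m1, --c--▸ m2, --d--▸ m3
  m1 = c.a.0 + (0 + 0) | a.0 has moves --a--▸ m4, --c--▸ m2
  m2 = a.0 has moves --a--▸ m5
  m3 = c.c.0 has moves --c--▸ m6
  m4 = (0 + 0) | 0 has moves (no moves)
  m5 = 0 has moves (no moves)
  m6 = c.0 has moves --c--▸ m5
Q's transition system — 6 states:
  n0 = c.a.0 + (0 + 0) | a.0 + (d.c.c.0 + (0 + 0 + (0 + 0) + c.a.0)) has moves --a--▸ n1, --c--▸ n2, --d--▸ n3
  n1 = (0 + 0) | 0 has moves (no moves)
  n2 = a.0 has moves --a--▸ n4
  n3 = c.c.0 has moves --c--▸ n5
  n4 = 0 has moves (no moves)
  n5 = c.0 has moves --c--▸ n4
Executing b from P (initial set {m0}):
  [1] b ⇒ {m1}
  ✓ P
Executing b from Q (initial set {n0}):
  [1] b ⇒ ∅  — Q cannot continue

b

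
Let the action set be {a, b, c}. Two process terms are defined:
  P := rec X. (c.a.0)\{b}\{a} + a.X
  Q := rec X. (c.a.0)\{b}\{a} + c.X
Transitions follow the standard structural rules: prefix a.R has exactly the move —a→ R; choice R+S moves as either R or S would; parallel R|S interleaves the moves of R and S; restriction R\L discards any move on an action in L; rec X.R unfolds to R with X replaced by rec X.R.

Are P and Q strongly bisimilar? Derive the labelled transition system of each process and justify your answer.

P ≁ Q

Reachable graph of P (2 states):
  u0 = rec X. (c.a.0)\{b}\{a} + a.X :: --a--▸ u0, --c--▸ u1
  u1 = (a.0)\{b}\{a} :: ·
Reachable graph of Q (2 states):
  v0 = rec X. (c.a.0)\{b}\{a} + c.X :: --c--▸ v0, --c--▸ v1
  v1 = (a.0)\{b}\{a} :: ·
Partition-refinement fixed point:
  B0 = {u0}
  B1 = {u1, v1}
  B2 = {v0}
u0 ∈ B0, v0 ∈ B2 → different blocks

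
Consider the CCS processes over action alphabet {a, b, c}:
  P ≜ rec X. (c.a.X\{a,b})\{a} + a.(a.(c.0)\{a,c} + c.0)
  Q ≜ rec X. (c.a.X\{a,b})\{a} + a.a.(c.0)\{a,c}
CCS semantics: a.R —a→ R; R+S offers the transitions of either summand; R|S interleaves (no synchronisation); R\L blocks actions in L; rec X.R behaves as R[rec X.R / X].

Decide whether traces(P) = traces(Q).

traces(P) ≠ traces(Q) — witness ⟨ac⟩

LTS(P): 5 reachable states
  u0 = rec X. (c.a.X\{a,b})\{a} + a.(a.(c.0)\{a,c} + c.0) ⊢ —a→ u1, —c→ u2
  u1 = a.(c.0)\{a,c} + c.0 ⊢ —a→ u3, —c→ u4
  u2 = (a.(rec X. (c.a.X\{a,b})\{a} + a.(a.(c.0)\{a,c} + c.0))\{a,b})\{a} ⊢ ·
  u3 = (c.0)\{a,c} ⊢ ·
  u4 = 0 ⊢ ·
LTS(Q): 4 reachable states
  v0 = rec X. (c.a.X\{a,b})\{a} + a.a.(c.0)\{a,c} ⊢ —a→ v1, —c→ v2
  v1 = a.(c.0)\{a,c} ⊢ —a→ v3
  v2 = (a.(rec X. (c.a.X\{a,b})\{a} + a.a.(c.0)\{a,c})\{a,b})\{a} ⊢ ·
  v3 = (c.0)\{a,c} ⊢ ·
Run σ = ⟨ac⟩ on P: start {u0}
  step 1 (a): {u1}
  step 2 (c): {u4}
  — P admits the full trace.
Run σ = ⟨ac⟩ on Q: start {v0}
  step 1 (a): {v1}
  step 2 (c): ∅  — Q cannot continue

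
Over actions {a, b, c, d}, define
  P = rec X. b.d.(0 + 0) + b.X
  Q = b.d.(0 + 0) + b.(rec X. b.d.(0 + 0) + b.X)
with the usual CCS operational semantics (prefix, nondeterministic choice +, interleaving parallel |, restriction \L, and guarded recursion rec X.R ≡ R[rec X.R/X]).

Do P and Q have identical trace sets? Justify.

YES

P's transition system — 3 states:
  p0 = rec X. b.d.(0 + 0) + b.X has moves =b=> p0, =b=> p1
  p1 = d.(0 + 0) has moves =d=> p2
  p2 = 0 + 0 has moves deadlocked
Q's transition system — 4 states:
  q0 = b.d.(0 + 0) + b.(rec X. b.d.(0 + 0) + b.X) has moves =b=> q1, =b=> q2
  q1 = d.(0 + 0) has moves =d=> q3
  q2 = rec X. b.d.(0 + 0) + b.X has moves =b=> q1, =b=> q2
  q3 = 0 + 0 has moves deadlocked
Bisimilarity quotient blocks:
  B0 = {p0, q0, q2}
  B1 = {p1, q1}
  B2 = {p2, q3}
p0 ∈ B0, q0 ∈ B0 → same block
Bisimilar ⇒ trace-equivalent.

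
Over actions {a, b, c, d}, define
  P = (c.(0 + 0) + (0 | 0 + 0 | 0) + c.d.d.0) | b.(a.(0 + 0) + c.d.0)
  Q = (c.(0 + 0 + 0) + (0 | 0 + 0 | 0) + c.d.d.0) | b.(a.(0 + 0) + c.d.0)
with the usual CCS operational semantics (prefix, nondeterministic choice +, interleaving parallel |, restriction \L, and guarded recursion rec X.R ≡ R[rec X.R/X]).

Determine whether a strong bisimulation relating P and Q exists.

bisimilar

P's transition system — 25 states:
  u0 = (c.(0 + 0) + (0 | 0 + 0 | 0) + c.d.d.0) | b.(a.(0 + 0) + c.d.0) ⊢ --b--▸ u1, --c--▸ u2, --c--▸ u3
  u1 = (c.(0 + 0) + (0 | 0 + 0 | 0) + c.d.d.0) | (a.(0 + 0) + c.d.0) ⊢ --a--▸ u4, --c--▸ u5, --c--▸ u6, --c--▸ u7
  u2 = (0 + 0) | b.(a.(0 + 0) + c.d.0) ⊢ --b--▸ u5
  u3 = d.d.0 | b.(a.(0 + 0) + c.d.0) ⊢ --b--▸ u7, --d--▸ u8
  u4 = (c.(0 + 0) + (0 | 0 + 0 | 0) + c.d.d.0) | (0 + 0) ⊢ --c--▸ u10, --c--▸ u9
  u5 = (0 + 0) | (a.(0 + 0) + c.d.0) ⊢ --a--▸ u9, --c--▸ u11
  u6 = (c.(0 + 0) + (0 | 0 + 0 | 0) + c.d.d.0) | d.0 ⊢ --c--▸ u11, --c--▸ u12, --d--▸ u13
  u7 = d.d.0 | (a.(0 + 0) + c.d.0) ⊢ --a--▸ u10, --c--▸ u12, --d--▸ u14
  u8 = d.0 | b.(a.(0 + 0) + c.d.0) ⊢ --b--▸ u14, --d--▸ u15
  u9 = (0 + 0) | (0 + 0) ⊢ ·
  u10 = d.d.0 | (0 + 0) ⊢ --d--▸ u16
  u11 = (0 + 0) | d.0 ⊢ --d--▸ u17
  u12 = d.d.0 | d.0 ⊢ --d--▸ u18, --d--▸ u19
  u13 = (c.(0 + 0) + (0 | 0 + 0 | 0) + c.d.d.0) | 0 ⊢ --c--▸ u17, --c--▸ u19
  u14 = d.0 | (a.(0 + 0) + c.d.0) ⊢ --a--▸ u16, --c--▸ u18, --d--▸ u20
  u15 = 0 | b.(a.(0 + 0) + c.d.0) ⊢ --b--▸ u20
  u16 = d.0 | (0 + 0) ⊢ --d--▸ u21
  u17 = (0 + 0) | 0 ⊢ ·
  u18 = d.0 | d.0 ⊢ --d--▸ u22, --d--▸ u23
  u19 = d.d.0 | 0 ⊢ --d--▸ u23
  u20 = 0 | (a.(0 + 0) + c.d.0) ⊢ --a--▸ u21, --c--▸ u22
  u21 = 0 | (0 + 0) ⊢ ·
  u22 = 0 | d.0 ⊢ --d--▸ u24
  u23 = d.0 | 0 ⊢ --d--▸ u24
  u24 = 0 | 0 ⊢ ·
Q's transition system — 25 states:
  v0 = (c.(0 + 0 + 0) + (0 | 0 + 0 | 0) + c.d.d.0) | b.(a.(0 + 0) + c.d.0) ⊢ --b--▸ v1, --c--▸ v2, --c--▸ v3
  v1 = (c.(0 + 0 + 0) + (0 | 0 + 0 | 0) + c.d.d.0) | (a.(0 + 0) + c.d.0) ⊢ --a--▸ v4, --c--▸ v5, --c--▸ v6, --c--▸ v7
  v2 = (0 + 0 + 0) | b.(a.(0 + 0) + c.d.0) ⊢ --b--▸ v5
  v3 = d.d.0 | b.(a.(0 + 0) + c.d.0) ⊢ --b--▸ v7, --d--▸ v8
  v4 = (c.(0 + 0 + 0) + (0 | 0 + 0 | 0) + c.d.d.0) | (0 + 0) ⊢ --c--▸ v10, --c--▸ v9
  v5 = (0 + 0 + 0) | (a.(0 + 0) + c.d.0) ⊢ --a--▸ v9, --c--▸ v11
  v6 = (c.(0 + 0 + 0) + (0 | 0 + 0 | 0) + c.d.d.0) | d.0 ⊢ --c--▸ v11, --c--▸ v12, --d--▸ v13
  v7 = d.d.0 | (a.(0 + 0) + c.d.0) ⊢ --a--▸ v10, --c--▸ v12, --d--▸ v14
  v8 = d.0 | b.(a.(0 + 0) + c.d.0) ⊢ --b--▸ v14, --d--▸ v15
  v9 = (0 + 0 + 0) | (0 + 0) ⊢ ·
  v10 = d.d.0 | (0 + 0) ⊢ --d--▸ v16
  v11 = (0 + 0 + 0) | d.0 ⊢ --d--▸ v17
  v12 = d.d.0 | d.0 ⊢ --d--▸ v18, --d--▸ v19
  v13 = (c.(0 + 0 + 0) + (0 | 0 + 0 | 0) + c.d.d.0) | 0 ⊢ --c--▸ v17, --c--▸ v19
  v14 = d.0 | (a.(0 + 0) + c.d.0) ⊢ --a--▸ v16, --c--▸ v18, --d--▸ v20
  v15 = 0 | b.(a.(0 + 0) + c.d.0) ⊢ --b--▸ v20
  v16 = d.0 | (0 + 0) ⊢ --d--▸ v21
  v17 = (0 + 0 + 0) | 0 ⊢ ·
  v18 = d.0 | d.0 ⊢ --d--▸ v22, --d--▸ v23
  v19 = d.d.0 | 0 ⊢ --d--▸ v23
  v20 = 0 | (a.(0 + 0) + c.d.0) ⊢ --a--▸ v21, --c--▸ v22
  v21 = 0 | (0 + 0) ⊢ ·
  v22 = 0 | d.0 ⊢ --d--▸ v24
  v23 = d.0 | 0 ⊢ --d--▸ v24
  v24 = 0 | 0 ⊢ ·
Bisimilarity quotient blocks:
  B0 = {u0, v0}
  B1 = {u1, v1}
  B2 = {u7, v7}
  B3 = {u10, u18, u19, v10, v18, v19}
  B4 = {u11, u16, u22, u23, v11, v16, v22, v23}
  B5 = {u17, u21, u24, u9, v17, v21, v24, v9}
  B6 = {u12, v12}
  B7 = {u14, v14}
  B8 = {u20, u5, v20, v5}
  B9 = {u13, u4, v13, v4}
  B10 = {u6, v6}
  B11 = {u3, v3}
  B12 = {u8, v8}
  B13 = {u15, u2, v15, v2}
u0 ∈ B0, v0 ∈ B0 → same block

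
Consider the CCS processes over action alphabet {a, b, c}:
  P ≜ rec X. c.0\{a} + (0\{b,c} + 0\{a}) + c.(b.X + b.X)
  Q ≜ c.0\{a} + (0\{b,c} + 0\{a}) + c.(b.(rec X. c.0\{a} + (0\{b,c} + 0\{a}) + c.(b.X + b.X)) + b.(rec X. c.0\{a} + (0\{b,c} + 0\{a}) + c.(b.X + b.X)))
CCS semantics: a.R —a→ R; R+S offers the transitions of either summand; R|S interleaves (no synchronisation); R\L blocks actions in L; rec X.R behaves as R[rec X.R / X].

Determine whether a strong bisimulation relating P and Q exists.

P ~ Q

LTS(P): 3 reachable states
  u0 = rec X. c.0\{a} + (0\{b,c} + 0\{a}) + c.(b.X + b.X) ⊢ --c--▸ u1, --c--▸ u2
  u1 = 0\{a} ⊢ stopped
  u2 = b.(rec X. c.0\{a} + (0\{b,c} + 0\{a}) + c.(b.X + b.X)) + b.(rec X. c.0\{a} + (0\{b,c} + 0\{a}) + c.(b.X + b.X)) ⊢ --b--▸ u0
LTS(Q): 4 reachable states
  v0 = c.0\{a} + (0\{b,c} + 0\{a}) + c.(b.(rec X. c.0\{a} + (0\{b,c} + 0\{a}) + c.(b.X + b.X)) + b.(rec X. c.0\{a} + (0\{b,c} + 0\{a}) + c.(b.X + b.X))) ⊢ --c--▸ v1, --c--▸ v2
  v1 = 0\{a} ⊢ stopped
  v2 = b.(rec X. c.0\{a} + (0\{b,c} + 0\{a}) + c.(b.X + b.X)) + b.(rec X. c.0\{a} + (0\{b,c} + 0\{a}) + c.(b.X + b.X)) ⊢ --b--▸ v3
  v3 = rec X. c.0\{a} + (0\{b,c} + 0\{a}) + c.(b.X + b.X) ⊢ --c--▸ v1, --c--▸ v2
Partition-refinement fixed point:
  B0 = {u0, v0, v3}
  B1 = {u1, v1}
  B2 = {u2, v2}
u0 ∈ B0, v0 ∈ B0 → same block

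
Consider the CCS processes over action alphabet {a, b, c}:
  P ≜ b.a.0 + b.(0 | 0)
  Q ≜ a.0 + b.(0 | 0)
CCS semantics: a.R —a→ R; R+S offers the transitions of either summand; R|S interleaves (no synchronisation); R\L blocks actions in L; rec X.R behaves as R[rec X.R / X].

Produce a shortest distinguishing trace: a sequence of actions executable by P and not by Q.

LTS(P): 4 reachable states
  p0 = b.a.0 + b.(0 | 0) :: -b-> p1, -b-> p2
  p1 = 0 | 0 :: ∅
  p2 = a.0 :: -a-> p3
  p3 = 0 :: ∅
LTS(Q): 3 reachable states
  q0 = a.0 + b.(0 | 0) :: -a-> q1, -b-> q2
  q1 = 0 :: ∅
  q2 = 0 | 0 :: ∅
Run σ = ⟨ba⟩ on P: start {p0}
  after b @ step 1: {p1, p2}
  after a @ step 2: {p3}
  ✓ P
Run σ = ⟨ba⟩ on Q: start {q0}
  after b @ step 1: {q2}
  after a @ step 2: no successor for Q

ba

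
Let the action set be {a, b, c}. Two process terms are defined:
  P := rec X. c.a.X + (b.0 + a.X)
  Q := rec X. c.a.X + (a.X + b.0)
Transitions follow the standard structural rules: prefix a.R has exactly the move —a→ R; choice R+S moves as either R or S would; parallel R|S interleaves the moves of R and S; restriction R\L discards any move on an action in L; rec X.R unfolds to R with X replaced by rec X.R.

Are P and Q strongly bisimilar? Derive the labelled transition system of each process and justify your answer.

YES

Reachable graph of P (3 states):
  u0 = rec X. c.a.X + (b.0 + a.X) | --a--▸ u0, --b--▸ u1, --c--▸ u2
  u1 = 0 | ·
  u2 = a.(rec X. c.a.X + (b.0 + a.X)) | --a--▸ u0
Reachable graph of Q (3 states):
  v0 = rec X. c.a.X + (a.X + b.0) | --a--▸ v0, --b--▸ v1, --c--▸ v2
  v1 = 0 | ·
  v2 = a.(rec X. c.a.X + (a.X + b.0)) | --a--▸ v0
Bisimilarity quotient blocks:
  B0 = {u0, v0}
  B1 = {u2, v2}
  B2 = {u1, v1}
u0 ∈ B0, v0 ∈ B0 → same block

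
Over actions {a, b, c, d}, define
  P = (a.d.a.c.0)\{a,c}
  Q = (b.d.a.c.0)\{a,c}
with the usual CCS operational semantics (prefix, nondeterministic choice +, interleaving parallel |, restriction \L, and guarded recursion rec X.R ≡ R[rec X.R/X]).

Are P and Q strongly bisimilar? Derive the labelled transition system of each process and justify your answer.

not bisimilar

P's transition system — 1 states:
  p0 = (a.d.a.c.0)\{a,c} ⊢ ·
Q's transition system — 3 states:
  q0 = (b.d.a.c.0)\{a,c} ⊢ --b--▸ q1
  q1 = (d.a.c.0)\{a,c} ⊢ --d--▸ q2
  q2 = (a.c.0)\{a,c} ⊢ ·
Partition-refinement fixed point:
  B0 = {p0, q2}
  B1 = {q0}
  B2 = {q1}
p0 ∈ B0, q0 ∈ B1 → different blocks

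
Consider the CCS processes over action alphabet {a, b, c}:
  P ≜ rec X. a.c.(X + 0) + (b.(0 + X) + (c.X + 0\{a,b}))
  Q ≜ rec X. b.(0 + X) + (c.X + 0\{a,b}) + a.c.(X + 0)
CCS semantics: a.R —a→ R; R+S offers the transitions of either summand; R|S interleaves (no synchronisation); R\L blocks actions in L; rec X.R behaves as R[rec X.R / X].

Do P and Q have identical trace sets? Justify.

LTS(P): 4 reachable states
  p0 = rec X. a.c.(X + 0) + (b.(0 + X) + (c.X + 0\{a,b})) :: -a-> p1, -b-> p2, -c-> p0
  p1 = c.((rec X. a.c.(X + 0) + (b.(0 + X) + (c.X + 0\{a,b}))) + 0) :: -c-> p3
  p2 = 0 + (rec X. a.c.(X + 0) + (b.(0 + X) + (c.X + 0\{a,b}))) :: -a-> p1, -b-> p2, -c-> p0
  p3 = (rec X. a.c.(X + 0) + (b.(0 + X) + (c.X + 0\{a,b}))) + 0 :: -a-> p1, -b-> p2, -c-> p0
LTS(Q): 4 reachable states
  q0 = rec X. b.(0 + X) + (c.X + 0\{a,b}) + a.c.(X + 0) :: -a-> q1, -b-> q2, -c-> q0
  q1 = c.((rec X. b.(0 + X) + (c.X + 0\{a,b}) + a.c.(X + 0)) + 0) :: -c-> q3
  q2 = 0 + (rec X. b.(0 + X) + (c.X + 0\{a,b}) + a.c.(X + 0)) :: -a-> q1, -b-> q2, -c-> q0
  q3 = (rec X. b.(0 + X) + (c.X + 0\{a,b}) + a.c.(X + 0)) + 0 :: -a-> q1, -b-> q2, -c-> q0
Partition-refinement fixed point:
  B0 = {p0, p2, p3, q0, q2, q3}
  B1 = {p1, q1}
p0 ∈ B0, q0 ∈ B0 → same block
Bisimilar ⇒ trace-equivalent.

YES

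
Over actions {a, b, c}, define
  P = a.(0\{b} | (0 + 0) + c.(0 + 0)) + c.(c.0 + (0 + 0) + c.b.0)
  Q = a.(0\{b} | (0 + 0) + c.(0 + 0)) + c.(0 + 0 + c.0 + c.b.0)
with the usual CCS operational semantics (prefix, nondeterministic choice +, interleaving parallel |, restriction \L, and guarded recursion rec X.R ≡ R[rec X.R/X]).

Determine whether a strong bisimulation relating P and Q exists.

Reachable graph of P (6 states):
  u0 = a.(0\{b} | (0 + 0) + c.(0 + 0)) + c.(c.0 + (0 + 0) + c.b.0) ⊢ --a--▸ u1, --c--▸ u2
  u1 = 0\{b} | (0 + 0) + c.(0 + 0) ⊢ --c--▸ u3
  u2 = c.0 + (0 + 0) + c.b.0 ⊢ --c--▸ u4, --c--▸ u5
  u3 = 0 + 0 ⊢ deadlocked
  u4 = 0 ⊢ deadlocked
  u5 = b.0 ⊢ --b--▸ u4
Reachable graph of Q (6 states):
  v0 = a.(0\{b} | (0 + 0) + c.(0 + 0)) + c.(0 + 0 + c.0 + c.b.0) ⊢ --a--▸ v1, --c--▸ v2
  v1 = 0\{b} | (0 + 0) + c.(0 + 0) ⊢ --c--▸ v3
  v2 = 0 + 0 + c.0 + c.b.0 ⊢ --c--▸ v4, --c--▸ v5
  v3 = 0 + 0 ⊢ deadlocked
  v4 = 0 ⊢ deadlocked
  v5 = b.0 ⊢ --b--▸ v4
Coarsest stable partition (strong bisimilarity classes):
  B0 = {u0, v0}
  B1 = {u1, v1}
  B2 = {u3, u4, v3, v4}
  B3 = {u2, v2}
  B4 = {u5, v5}
u0 ∈ B0, v0 ∈ B0 → same block

P ~ Q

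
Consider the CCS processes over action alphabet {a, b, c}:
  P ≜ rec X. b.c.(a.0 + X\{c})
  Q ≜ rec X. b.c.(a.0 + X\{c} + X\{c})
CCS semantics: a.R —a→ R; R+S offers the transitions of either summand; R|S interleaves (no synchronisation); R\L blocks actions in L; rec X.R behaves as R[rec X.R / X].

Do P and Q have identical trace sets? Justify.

trace-equivalent

LTS(P): 5 reachable states
  u0 = rec X. b.c.(a.0 + X\{c}) → -b-> u1
  u1 = c.(a.0 + (rec X. b.c.(a.0 + X\{c}))\{c}) → -c-> u2
  u2 = a.0 + (rec X. b.c.(a.0 + X\{c}))\{c} → -a-> u3, -b-> u4
  u3 = 0 → stopped
  u4 = (c.(a.0 + (rec X. b.c.(a.0 + X\{c}))\{c}))\{c} → stopped
LTS(Q): 5 reachable states
  v0 = rec X. b.c.(a.0 + X\{c} + X\{c}) → -b-> v1
  v1 = c.(a.0 + (rec X. b.c.(a.0 + X\{c} + X\{c}))\{c} + (rec X. b.c.(a.0 + X\{c} + X\{c}))\{c}) → -c-> v2
  v2 = a.0 + (rec X. b.c.(a.0 + X\{c} + X\{c}))\{c} + (rec X. b.c.(a.0 + X\{c} + X\{c}))\{c} → -a-> v3, -b-> v4
  v3 = 0 → stopped
  v4 = (c.(a.0 + (rec X. b.c.(a.0 + X\{c} + X\{c}))\{c} + (rec X. b.c.(a.0 + X\{c} + X\{c}))\{c}))\{c} → stopped
Coarsest stable partition (strong bisimilarity classes):
  B0 = {u0, v0}
  B1 = {u1, v1}
  B2 = {u2, v2}
  B3 = {u3, u4, v3, v4}
u0 ∈ B0, v0 ∈ B0 → same block
Bisimilar ⇒ trace-equivalent.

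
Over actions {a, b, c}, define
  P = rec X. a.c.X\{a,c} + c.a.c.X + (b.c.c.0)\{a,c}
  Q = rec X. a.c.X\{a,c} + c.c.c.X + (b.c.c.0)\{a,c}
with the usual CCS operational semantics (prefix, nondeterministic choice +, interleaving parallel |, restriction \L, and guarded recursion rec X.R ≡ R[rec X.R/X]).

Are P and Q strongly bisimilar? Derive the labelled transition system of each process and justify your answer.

LTS(P): 7 reachable states
  m0 = rec X. a.c.X\{a,c} + c.a.c.X + (b.c.c.0)\{a,c} has moves --a--▸ m1, --b--▸ m2, --c--▸ m3
  m1 = c.(rec X. a.c.X\{a,c} + c.a.c.X + (b.c.c.0)\{a,c})\{a,c} has moves --c--▸ m4
  m2 = (c.c.0)\{a,c} has moves ∅
  m3 = a.c.(rec X. a.c.X\{a,c} + c.a.c.X + (b.c.c.0)\{a,c}) has moves --a--▸ m5
  m4 = (rec X. a.c.X\{a,c} + c.a.c.X + (b.c.c.0)\{a,c})\{a,c} has moves --b--▸ m6
  m5 = c.(rec X. a.c.X\{a,c} + c.a.c.X + (b.c.c.0)\{a,c}) has moves --c--▸ m0
  m6 = (c.c.0)\{a,c}\{a,c} has moves ∅
LTS(Q): 7 reachable states
  n0 = rec X. a.c.X\{a,c} + c.c.c.X + (b.c.c.0)\{a,c} has moves --a--▸ n1, --b--▸ n2, --c--▸ n3
  n1 = c.(rec X. a.c.X\{a,c} + c.c.c.X + (b.c.c.0)\{a,c})\{a,c} has moves --c--▸ n4
  n2 = (c.c.0)\{a,c} has moves ∅
  n3 = c.c.(rec X. a.c.X\{a,c} + c.c.c.X + (b.c.c.0)\{a,c}) has moves --c--▸ n5
  n4 = (rec X. a.c.X\{a,c} + c.c.c.X + (b.c.c.0)\{a,c})\{a,c} has moves --b--▸ n6
  n5 = c.(rec X. a.c.X\{a,c} + c.c.c.X + (b.c.c.0)\{a,c}) has moves --c--▸ n0
  n6 = (c.c.0)\{a,c}\{a,c} has moves ∅
Coarsest stable partition (strong bisimilarity classes):
  B0 = {m0}
  B1 = {m3}
  B2 = {m5}
  B3 = {m1, n1}
  B4 = {m4, n4}
  B5 = {m2, m6, n2, n6}
  B6 = {n0}
  B7 = {n3}
  B8 = {n5}
m0 ∈ B0, n0 ∈ B6 → different blocks

not bisimilar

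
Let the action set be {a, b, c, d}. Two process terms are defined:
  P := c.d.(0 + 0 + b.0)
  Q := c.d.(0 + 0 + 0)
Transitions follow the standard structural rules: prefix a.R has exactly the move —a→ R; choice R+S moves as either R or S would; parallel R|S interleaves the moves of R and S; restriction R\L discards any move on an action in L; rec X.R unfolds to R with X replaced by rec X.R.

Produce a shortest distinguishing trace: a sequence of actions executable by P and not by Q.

cdb

LTS(P): 4 reachable states
  m0 = c.d.(0 + 0 + b.0) :: --c--▸ m1
  m1 = d.(0 + 0 + b.0) :: --d--▸ m2
  m2 = 0 + 0 + b.0 :: --b--▸ m3
  m3 = 0 :: (no moves)
LTS(Q): 3 reachable states
  n0 = c.d.(0 + 0 + 0) :: --c--▸ n1
  n1 = d.(0 + 0 + 0) :: --d--▸ n2
  n2 = 0 + 0 + 0 :: (no moves)
Run σ = ⟨cdb⟩ on P: start {m0}
  after c @ step 1: {m1}
  after d @ step 2: {m2}
  after b @ step 3: {m3}
  P completes σ.
Run σ = ⟨cdb⟩ on Q: start {n0}
  after c @ step 1: {n1}
  after d @ step 2: {n2}
  after b @ step 3: ∅  — Q cannot continue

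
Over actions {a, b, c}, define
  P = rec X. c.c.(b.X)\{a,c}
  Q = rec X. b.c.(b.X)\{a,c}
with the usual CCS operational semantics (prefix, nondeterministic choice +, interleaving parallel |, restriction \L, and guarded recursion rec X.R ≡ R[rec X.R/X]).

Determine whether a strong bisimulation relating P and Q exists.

not bisimilar

P's transition system — 4 states:
  p0 = rec X. c.c.(b.X)\{a,c} | --c--▸ p1
  p1 = c.(b.(rec X. c.c.(b.X)\{a,c}))\{a,c} | --c--▸ p2
  p2 = (b.(rec X. c.c.(b.X)\{a,c}))\{a,c} | --b--▸ p3
  p3 = (rec X. c.c.(b.X)\{a,c})\{a,c} | stopped
Q's transition system — 5 states:
  q0 = rec X. b.c.(b.X)\{a,c} | --b--▸ q1
  q1 = c.(b.(rec X. b.c.(b.X)\{a,c}))\{a,c} | --c--▸ q2
  q2 = (b.(rec X. b.c.(b.X)\{a,c}))\{a,c} | --b--▸ q3
  q3 = (rec X. b.c.(b.X)\{a,c})\{a,c} | --b--▸ q4
  q4 = (c.(b.(rec X. b.c.(b.X)\{a,c}))\{a,c})\{a,c} | stopped
Coarsest stable partition (strong bisimilarity classes):
  B0 = {p0}
  B1 = {p1}
  B2 = {p2, q3}
  B3 = {p3, q4}
  B4 = {q0}
  B5 = {q1}
  B6 = {q2}
p0 ∈ B0, q0 ∈ B4 → different blocks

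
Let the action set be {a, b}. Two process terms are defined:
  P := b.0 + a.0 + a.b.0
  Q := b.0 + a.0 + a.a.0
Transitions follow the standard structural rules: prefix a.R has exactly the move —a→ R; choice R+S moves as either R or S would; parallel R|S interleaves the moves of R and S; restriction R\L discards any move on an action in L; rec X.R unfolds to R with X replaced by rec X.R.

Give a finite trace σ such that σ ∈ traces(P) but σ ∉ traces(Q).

P's transition system — 3 states:
  s0 = b.0 + a.0 + a.b.0 has moves -a-> s1, -a-> s2, -b-> s1
  s1 = 0 has moves ·
  s2 = b.0 has moves -b-> s1
Q's transition system — 3 states:
  t0 = b.0 + a.0 + a.a.0 has moves -a-> t1, -a-> t2, -b-> t1
  t1 = 0 has moves ·
  t2 = a.0 has moves -a-> t1
Trace ⟨ab⟩ through P, begin at {s0}:
  step 1 (a): {s1, s2}
  step 2 (b): {s1}
  ✓ P
Trace ⟨ab⟩ through Q, begin at {t0}:
  step 1 (a): {t1, t2}
  step 2 (b): ∅  — Q cannot continue

ab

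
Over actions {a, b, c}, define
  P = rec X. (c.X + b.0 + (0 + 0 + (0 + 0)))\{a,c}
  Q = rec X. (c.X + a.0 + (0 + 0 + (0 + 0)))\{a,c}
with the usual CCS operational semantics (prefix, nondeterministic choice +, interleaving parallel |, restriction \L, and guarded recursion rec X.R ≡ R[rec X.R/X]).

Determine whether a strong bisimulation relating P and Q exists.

NO

Reachable graph of P (2 states):
  p0 = rec X. (c.X + b.0 + (0 + 0 + (0 + 0)))\{a,c} has moves ··b··> p1
  p1 = 0\{a,c} has moves ·
Reachable graph of Q (1 states):
  q0 = rec X. (c.X + a.0 + (0 + 0 + (0 + 0)))\{a,c} has moves ·
Bisimilarity quotient blocks:
  B0 = {p0}
  B1 = {p1, q0}
p0 ∈ B0, q0 ∈ B1 → different blocks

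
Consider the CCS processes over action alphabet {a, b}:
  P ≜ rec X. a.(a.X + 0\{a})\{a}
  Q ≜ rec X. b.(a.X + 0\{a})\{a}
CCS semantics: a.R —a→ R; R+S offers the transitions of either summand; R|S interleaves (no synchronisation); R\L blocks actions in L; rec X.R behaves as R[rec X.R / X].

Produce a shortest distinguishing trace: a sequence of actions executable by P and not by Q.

LTS(P): 2 reachable states
  p0 = rec X. a.(a.X + 0\{a})\{a} → —a→ p1
  p1 = (a.(rec X. a.(a.X + 0\{a})\{a}) + 0\{a})\{a} → stopped
LTS(Q): 2 reachable states
  q0 = rec X. b.(a.X + 0\{a})\{a} → —b→ q1
  q1 = (a.(rec X. b.(a.X + 0\{a})\{a}) + 0\{a})\{a} → stopped
Executing a from P (initial set {p0}):
  [1] a ⇒ {p1}
  — P admits the full trace.
Executing a from Q (initial set {q0}):
  [1] a ⇒ ∅ (Q stuck)

a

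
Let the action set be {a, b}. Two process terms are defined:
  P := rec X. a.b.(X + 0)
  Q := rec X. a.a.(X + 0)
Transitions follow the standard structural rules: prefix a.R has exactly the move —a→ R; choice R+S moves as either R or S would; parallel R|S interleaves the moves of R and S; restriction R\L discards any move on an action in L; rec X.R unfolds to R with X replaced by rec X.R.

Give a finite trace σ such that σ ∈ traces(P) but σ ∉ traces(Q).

LTS(P): 3 reachable states
  u0 = rec X. a.b.(X + 0) has moves =a=> u1
  u1 = b.((rec X. a.b.(X + 0)) + 0) has moves =b=> u2
  u2 = (rec X. a.b.(X + 0)) + 0 has moves =a=> u1
LTS(Q): 3 reachable states
  v0 = rec X. a.a.(X + 0) has moves =a=> v1
  v1 = a.((rec X. a.a.(X + 0)) + 0) has moves =a=> v2
  v2 = (rec X. a.a.(X + 0)) + 0 has moves =a=> v1
Run σ = ⟨ab⟩ on P: start {u0}
  step 1 (a): {u1}
  step 2 (b): {u2}
  P completes σ.
Run σ = ⟨ab⟩ on Q: start {v0}
  step 1 (a): {v1}
  step 2 (b): ∅  — Q cannot continue

ab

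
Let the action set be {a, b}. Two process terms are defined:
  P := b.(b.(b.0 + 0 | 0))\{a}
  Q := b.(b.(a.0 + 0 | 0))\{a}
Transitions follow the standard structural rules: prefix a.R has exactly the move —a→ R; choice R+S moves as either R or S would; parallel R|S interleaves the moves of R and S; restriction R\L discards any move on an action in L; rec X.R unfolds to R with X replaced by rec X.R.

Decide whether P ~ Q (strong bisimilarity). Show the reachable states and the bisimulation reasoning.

NO

P's transition system — 4 states:
  m0 = b.(b.(b.0 + 0 | 0))\{a} → --b--▸ m1
  m1 = (b.(b.0 + 0 | 0))\{a} → --b--▸ m2
  m2 = (b.0 + 0 | 0)\{a} → --b--▸ m3
  m3 = 0\{a} → ∅
Q's transition system — 3 states:
  n0 = b.(b.(a.0 + 0 | 0))\{a} → --b--▸ n1
  n1 = (b.(a.0 + 0 | 0))\{a} → --b--▸ n2
  n2 = (a.0 + 0 | 0)\{a} → ∅
Bisimilarity quotient blocks:
  B0 = {m0}
  B1 = {m1, n0}
  B2 = {m2, n1}
  B3 = {m3, n2}
m0 ∈ B0, n0 ∈ B1 → different blocks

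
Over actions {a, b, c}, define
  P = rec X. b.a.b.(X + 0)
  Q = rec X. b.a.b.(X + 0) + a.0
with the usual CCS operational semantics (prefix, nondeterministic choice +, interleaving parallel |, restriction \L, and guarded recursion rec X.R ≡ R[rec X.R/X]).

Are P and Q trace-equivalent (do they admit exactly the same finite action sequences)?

LTS(P): 4 reachable states
  m0 = rec X. b.a.b.(X + 0) → --b--▸ m1
  m1 = a.b.((rec X. b.a.b.(X + 0)) + 0) → --a--▸ m2
  m2 = b.((rec X. b.a.b.(X + 0)) + 0) → --b--▸ m3
  m3 = (rec X. b.a.b.(X + 0)) + 0 → --b--▸ m1
LTS(Q): 5 reachable states
  n0 = rec X. b.a.b.(X + 0) + a.0 → --a--▸ n1, --b--▸ n2
  n1 = 0 → ·
  n2 = a.b.((rec X. b.a.b.(X + 0) + a.0) + 0) → --a--▸ n3
  n3 = b.((rec X. b.a.b.(X + 0) + a.0) + 0) → --b--▸ n4
  n4 = (rec X. b.a.b.(X + 0) + a.0) + 0 → --a--▸ n1, --b--▸ n2
Executing a from Q (initial set {n0}):
  step 1 (a): {n1}
  ✓ Q
Executing a from P (initial set {m0}):
  step 1 (a): no successor for P

NO — witness ⟨a⟩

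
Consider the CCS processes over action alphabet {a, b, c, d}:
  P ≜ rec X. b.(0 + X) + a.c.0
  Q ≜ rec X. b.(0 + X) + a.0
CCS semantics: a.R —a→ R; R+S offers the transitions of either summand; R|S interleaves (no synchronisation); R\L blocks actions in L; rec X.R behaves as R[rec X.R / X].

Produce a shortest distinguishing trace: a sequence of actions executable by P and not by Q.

Reachable graph of P (4 states):
  u0 = rec X. b.(0 + X) + a.c.0 → —a→ u1, —b→ u2
  u1 = c.0 → —c→ u3
  u2 = 0 + (rec X. b.(0 + X) + a.c.0) → —a→ u1, —b→ u2
  u3 = 0 → stopped
Reachable graph of Q (3 states):
  v0 = rec X. b.(0 + X) + a.0 → —a→ v1, —b→ v2
  v1 = 0 → stopped
  v2 = 0 + (rec X. b.(0 + X) + a.0) → —a→ v1, —b→ v2
Run σ = ⟨ac⟩ on P: start {u0}
  after a @ step 1: {u1}
  after c @ step 2: {u3}
  P completes σ.
Run σ = ⟨ac⟩ on Q: start {v0}
  after a @ step 1: {v1}
  after c @ step 2: ∅  — Q cannot continue

ac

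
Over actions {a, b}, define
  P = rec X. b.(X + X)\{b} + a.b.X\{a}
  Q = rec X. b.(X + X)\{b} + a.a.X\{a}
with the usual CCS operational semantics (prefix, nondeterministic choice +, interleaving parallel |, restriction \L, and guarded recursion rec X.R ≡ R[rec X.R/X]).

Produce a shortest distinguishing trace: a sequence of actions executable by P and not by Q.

ab

P's transition system — 6 states:
  s0 = rec X. b.(X + X)\{b} + a.b.X\{a} | =a=> s1, =b=> s2
  s1 = b.(rec X. b.(X + X)\{b} + a.b.X\{a})\{a} | =b=> s3
  s2 = ((rec X. b.(X + X)\{b} + a.b.X\{a}) + (rec X. b.(X + X)\{b} + a.b.X\{a}))\{b} | =a=> s4
  s3 = (rec X. b.(X + X)\{b} + a.b.X\{a})\{a} | =b=> s5
  s4 = (b.(rec X. b.(X + X)\{b} + a.b.X\{a})\{a})\{b} | stopped
  s5 = ((rec X. b.(X + X)\{b} + a.b.X\{a}) + (rec X. b.(X + X)\{b} + a.b.X\{a}))\{b}\{a} | stopped
Q's transition system — 7 states:
  t0 = rec X. b.(X + X)\{b} + a.a.X\{a} | =a=> t1, =b=> t2
  t1 = a.(rec X. b.(X + X)\{b} + a.a.X\{a})\{a} | =a=> t3
  t2 = ((rec X. b.(X + X)\{b} + a.a.X\{a}) + (rec X. b.(X + X)\{b} + a.a.X\{a}))\{b} | =a=> t4
  t3 = (rec X. b.(X + X)\{b} + a.a.X\{a})\{a} | =b=> t5
  t4 = (a.(rec X. b.(X + X)\{b} + a.a.X\{a})\{a})\{b} | =a=> t6
  t5 = ((rec X. b.(X + X)\{b} + a.a.X\{a}) + (rec X. b.(X + X)\{b} + a.a.X\{a}))\{b}\{a} | stopped
  t6 = (rec X. b.(X + X)\{b} + a.a.X\{a})\{a}\{b} | stopped
Trace ⟨ab⟩ through P, begin at {s0}:
  [1] a ⇒ {s1}
  [2] b ⇒ {s3}
  — P admits the full trace.
Trace ⟨ab⟩ through Q, begin at {t0}:
  [1] a ⇒ {t1}
  [2] b ⇒ ∅ (Q stuck)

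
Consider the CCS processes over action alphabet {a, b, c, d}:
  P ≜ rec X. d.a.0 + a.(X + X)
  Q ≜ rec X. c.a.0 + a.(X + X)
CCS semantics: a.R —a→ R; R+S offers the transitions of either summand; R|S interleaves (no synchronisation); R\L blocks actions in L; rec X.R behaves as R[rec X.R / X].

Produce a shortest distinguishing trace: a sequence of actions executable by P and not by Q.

d

P's transition system — 4 states:
  u0 = rec X. d.a.0 + a.(X + X) | —a→ u1, —d→ u2
  u1 = (rec X. d.a.0 + a.(X + X)) + (rec X. d.a.0 + a.(X + X)) | —a→ u1, —d→ u2
  u2 = a.0 | —a→ u3
  u3 = 0 | ∅
Q's transition system — 4 states:
  v0 = rec X. c.a.0 + a.(X + X) | —a→ v1, —c→ v2
  v1 = (rec X. c.a.0 + a.(X + X)) + (rec X. c.a.0 + a.(X + X)) | —a→ v1, —c→ v2
  v2 = a.0 | —a→ v3
  v3 = 0 | ∅
Executing d from P (initial set {u0}):
  [1] d ⇒ {u2}
  ✓ P
Executing d from Q (initial set {v0}):
  [1] d ⇒ ∅ (Q stuck)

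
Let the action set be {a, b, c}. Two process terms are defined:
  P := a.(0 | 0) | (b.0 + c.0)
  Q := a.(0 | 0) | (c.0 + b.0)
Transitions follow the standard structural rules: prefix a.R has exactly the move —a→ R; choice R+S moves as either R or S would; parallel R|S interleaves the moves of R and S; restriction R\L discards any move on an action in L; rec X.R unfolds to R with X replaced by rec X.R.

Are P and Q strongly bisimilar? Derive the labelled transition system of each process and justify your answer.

bisimilar

LTS(P): 4 reachable states
  m0 = a.(0 | 0) | (b.0 + c.0) has moves ··a··> m1, ··b··> m2, ··c··> m2
  m1 = 0 | 0 | (b.0 + c.0) has moves ··b··> m3, ··c··> m3
  m2 = a.(0 | 0) | 0 has moves ··a··> m3
  m3 = 0 | 0 | 0 has moves ·
LTS(Q): 4 reachable states
  n0 = a.(0 | 0) | (c.0 + b.0) has moves ··a··> n1, ··b··> n2, ··c··> n2
  n1 = 0 | 0 | (c.0 + b.0) has moves ··b··> n3, ··c··> n3
  n2 = a.(0 | 0) | 0 has moves ··a··> n3
  n3 = 0 | 0 | 0 has moves ·
Bisimilarity quotient blocks:
  B0 = {m0, n0}
  B1 = {m2, n2}
  B2 = {m3, n3}
  B3 = {m1, n1}
m0 ∈ B0, n0 ∈ B0 → same block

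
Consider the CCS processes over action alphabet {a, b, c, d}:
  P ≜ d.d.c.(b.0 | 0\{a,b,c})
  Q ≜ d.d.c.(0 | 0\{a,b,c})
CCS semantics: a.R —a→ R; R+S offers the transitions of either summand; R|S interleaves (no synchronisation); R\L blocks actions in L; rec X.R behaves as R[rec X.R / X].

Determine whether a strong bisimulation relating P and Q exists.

LTS(P): 5 reachable states
  s0 = d.d.c.(b.0 | 0\{a,b,c}) | --d--▸ s1
  s1 = d.c.(b.0 | 0\{a,b,c}) | --d--▸ s2
  s2 = c.(b.0 | 0\{a,b,c}) | --c--▸ s3
  s3 = b.0 | 0\{a,b,c} | --b--▸ s4
  s4 = 0 | 0\{a,b,c} | (no moves)
LTS(Q): 4 reachable states
  t0 = d.d.c.(0 | 0\{a,b,c}) | --d--▸ t1
  t1 = d.c.(0 | 0\{a,b,c}) | --d--▸ t2
  t2 = c.(0 | 0\{a,b,c}) | --c--▸ t3
  t3 = 0 | 0\{a,b,c} | (no moves)
Partition-refinement fixed point:
  B0 = {s0}
  B1 = {s1}
  B2 = {s2}
  B3 = {s3}
  B4 = {s4, t3}
  B5 = {t0}
  B6 = {t1}
  B7 = {t2}
s0 ∈ B0, t0 ∈ B5 → different blocks

NO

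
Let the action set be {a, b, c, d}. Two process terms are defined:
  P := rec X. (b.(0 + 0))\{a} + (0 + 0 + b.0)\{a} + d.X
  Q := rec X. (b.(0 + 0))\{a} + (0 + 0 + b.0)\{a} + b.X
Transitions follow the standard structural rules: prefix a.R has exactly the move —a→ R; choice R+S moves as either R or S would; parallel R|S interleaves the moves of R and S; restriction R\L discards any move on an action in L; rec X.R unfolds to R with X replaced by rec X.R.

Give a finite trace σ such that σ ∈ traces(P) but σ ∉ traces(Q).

P's transition system — 3 states:
  m0 = rec X. (b.(0 + 0))\{a} + (0 + 0 + b.0)\{a} + d.X | =b=> m1, =b=> m2, =d=> m0
  m1 = (0 + 0)\{a} | ·
  m2 = 0\{a} | ·
Q's transition system — 3 states:
  n0 = rec X. (b.(0 + 0))\{a} + (0 + 0 + b.0)\{a} + b.X | =b=> n0, =b=> n1, =b=> n2
  n1 = (0 + 0)\{a} | ·
  n2 = 0\{a} | ·
Run σ = ⟨d⟩ on P: start {m0}
  after d @ step 1: {m0}
  — P admits the full trace.
Run σ = ⟨d⟩ on Q: start {n0}
  after d @ step 1: ∅  — Q cannot continue

d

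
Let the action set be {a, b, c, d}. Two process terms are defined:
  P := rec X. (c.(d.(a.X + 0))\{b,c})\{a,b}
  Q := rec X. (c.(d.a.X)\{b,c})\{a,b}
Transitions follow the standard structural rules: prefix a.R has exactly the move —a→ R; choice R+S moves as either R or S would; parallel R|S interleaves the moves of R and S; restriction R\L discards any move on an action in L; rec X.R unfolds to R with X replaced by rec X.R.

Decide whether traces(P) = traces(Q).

YES

LTS(P): 3 reachable states
  m0 = rec X. (c.(d.(a.X + 0))\{b,c})\{a,b} has moves -c-> m1
  m1 = (d.(a.(rec X. (c.(d.(a.X + 0))\{b,c})\{a,b}) + 0))\{b,c}\{a,b} has moves -d-> m2
  m2 = (a.(rec X. (c.(d.(a.X + 0))\{b,c})\{a,b}) + 0)\{b,c}\{a,b} has moves (no moves)
LTS(Q): 3 reachable states
  n0 = rec X. (c.(d.a.X)\{b,c})\{a,b} has moves -c-> n1
  n1 = (d.a.(rec X. (c.(d.a.X)\{b,c})\{a,b}))\{b,c}\{a,b} has moves -d-> n2
  n2 = (a.(rec X. (c.(d.a.X)\{b,c})\{a,b}))\{b,c}\{a,b} has moves (no moves)
Bisimilarity quotient blocks:
  B0 = {m0, n0}
  B1 = {m1, n1}
  B2 = {m2, n2}
m0 ∈ B0, n0 ∈ B0 → same block
Bisimilar ⇒ trace-equivalent.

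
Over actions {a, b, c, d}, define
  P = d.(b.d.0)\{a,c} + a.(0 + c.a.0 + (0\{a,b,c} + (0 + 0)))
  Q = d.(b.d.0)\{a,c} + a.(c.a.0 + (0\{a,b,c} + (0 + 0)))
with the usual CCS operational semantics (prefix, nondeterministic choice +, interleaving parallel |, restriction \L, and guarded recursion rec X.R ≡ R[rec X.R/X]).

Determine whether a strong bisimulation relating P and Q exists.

YES

LTS(P): 7 reachable states
  m0 = d.(b.d.0)\{a,c} + a.(0 + c.a.0 + (0\{a,b,c} + (0 + 0))) ⊢ --a--▸ m1, --d--▸ m2
  m1 = 0 + c.a.0 + (0\{a,b,c} + (0 + 0)) ⊢ --c--▸ m3
  m2 = (b.d.0)\{a,c} ⊢ --b--▸ m4
  m3 = a.0 ⊢ --a--▸ m5
  m4 = (d.0)\{a,c} ⊢ --d--▸ m6
  m5 = 0 ⊢ ·
  m6 = 0\{a,c} ⊢ ·
LTS(Q): 7 reachable states
  n0 = d.(b.d.0)\{a,c} + a.(c.a.0 + (0\{a,b,c} + (0 + 0))) ⊢ --a--▸ n1, --d--▸ n2
  n1 = c.a.0 + (0\{a,b,c} + (0 + 0)) ⊢ --c--▸ n3
  n2 = (b.d.0)\{a,c} ⊢ --b--▸ n4
  n3 = a.0 ⊢ --a--▸ n5
  n4 = (d.0)\{a,c} ⊢ --d--▸ n6
  n5 = 0 ⊢ ·
  n6 = 0\{a,c} ⊢ ·
Bisimilarity quotient blocks:
  B0 = {m0, n0}
  B1 = {m2, n2}
  B2 = {m4, n4}
  B3 = {m5, m6, n5, n6}
  B4 = {m1, n1}
  B5 = {m3, n3}
m0 ∈ B0, n0 ∈ B0 → same block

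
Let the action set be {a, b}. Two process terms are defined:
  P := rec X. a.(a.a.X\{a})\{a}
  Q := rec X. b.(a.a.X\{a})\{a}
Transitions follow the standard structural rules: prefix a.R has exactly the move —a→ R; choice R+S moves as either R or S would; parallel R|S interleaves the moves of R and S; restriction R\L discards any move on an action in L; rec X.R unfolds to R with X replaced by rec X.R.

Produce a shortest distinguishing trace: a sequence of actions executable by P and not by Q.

LTS(P): 2 reachable states
  m0 = rec X. a.(a.a.X\{a})\{a} ⊢ --a--▸ m1
  m1 = (a.a.(rec X. a.(a.a.X\{a})\{a})\{a})\{a} ⊢ ∅
LTS(Q): 2 reachable states
  n0 = rec X. b.(a.a.X\{a})\{a} ⊢ --b--▸ n1
  n1 = (a.a.(rec X. b.(a.a.X\{a})\{a})\{a})\{a} ⊢ ∅
Executing a from P (initial set {m0}):
  step 1 (a): {m1}
  — P admits the full trace.
Executing a from Q (initial set {n0}):
  step 1 (a): ∅ (Q stuck)

a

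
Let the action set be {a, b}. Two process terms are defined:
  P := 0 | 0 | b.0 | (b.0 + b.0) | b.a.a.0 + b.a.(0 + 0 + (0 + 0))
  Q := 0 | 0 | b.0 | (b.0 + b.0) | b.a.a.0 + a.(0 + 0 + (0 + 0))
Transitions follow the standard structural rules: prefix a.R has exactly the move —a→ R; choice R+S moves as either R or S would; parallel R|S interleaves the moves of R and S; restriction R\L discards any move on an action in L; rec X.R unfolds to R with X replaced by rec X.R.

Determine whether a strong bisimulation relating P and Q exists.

not bisimilar

P's transition system — 18 states:
  m0 = 0 | 0 | b.0 | (b.0 + b.0) | b.a.a.0 + b.a.(0 + 0 + (0 + 0)) ⊢ -b-> m1, -b-> m2, -b-> m3, -b-> m4
  m1 = 0 | 0 | 0 | (b.0 + b.0) | b.a.a.0 ⊢ -b-> m5, -b-> m6
  m2 = 0 | 0 | b.0 | (b.0 + b.0) | a.a.0 ⊢ -a-> m7, -b-> m5, -b-> m8
  m3 = 0 | 0 | b.0 | 0 | b.a.a.0 ⊢ -b-> m6, -b-> m8
  m4 = a.(0 + 0 + (0 + 0)) ⊢ -a-> m9
  m5 = 0 | 0 | 0 | (b.0 + b.0) | a.a.0 ⊢ -a-> m10, -b-> m11
  m6 = 0 | 0 | 0 | 0 | b.a.a.0 ⊢ -b-> m11
  m7 = 0 | 0 | b.0 | (b.0 + b.0) | a.0 ⊢ -a-> m12, -b-> m10, -b-> m13
  m8 = 0 | 0 | b.0 | 0 | a.a.0 ⊢ -a-> m13, -b-> m11
  m9 = 0 + 0 + (0 + 0) ⊢ (no moves)
  m10 = 0 | 0 | 0 | (b.0 + b.0) | a.0 ⊢ -a-> m14, -b-> m15
  m11 = 0 | 0 | 0 | 0 | a.a.0 ⊢ -a-> m15
  m12 = 0 | 0 | b.0 | (b.0 + b.0) | 0 ⊢ -b-> m14, -b-> m16
  m13 = 0 | 0 | b.0 | 0 | a.0 ⊢ -a-> m16, -b-> m15
  m14 = 0 | 0 | 0 | (b.0 + b.0) | 0 ⊢ -b-> m17
  m15 = 0 | 0 | 0 | 0 | a.0 ⊢ -a-> m17
  m16 = 0 | 0 | b.0 | 0 | 0 ⊢ -b-> m17
  m17 = 0 | 0 | 0 | 0 | 0 ⊢ (no moves)
Q's transition system — 17 states:
  n0 = 0 | 0 | b.0 | (b.0 + b.0) | b.a.a.0 + a.(0 + 0 + (0 + 0)) ⊢ -a-> n1, -b-> n2, -b-> n3, -b-> n4
  n1 = 0 + 0 + (0 + 0) ⊢ (no moves)
  n2 = 0 | 0 | 0 | (b.0 + b.0) | b.a.a.0 ⊢ -b-> n5, -b-> n6
  n3 = 0 | 0 | b.0 | (b.0 + b.0) | a.a.0 ⊢ -a-> n7, -b-> n5, -b-> n8
  n4 = 0 | 0 | b.0 | 0 | b.a.a.0 ⊢ -b-> n6, -b-> n8
  n5 = 0 | 0 | 0 | (b.0 + b.0) | a.a.0 ⊢ -a-> n9, -b-> n10
  n6 = 0 | 0 | 0 | 0 | b.a.a.0 ⊢ -b-> n10
  n7 = 0 | 0 | b.0 | (b.0 + b.0) | a.0 ⊢ -a-> n11, -b-> n12, -b-> n9
  n8 = 0 | 0 | b.0 | 0 | a.a.0 ⊢ -a-> n12, -b-> n10
  n9 = 0 | 0 | 0 | (b.0 + b.0) | a.0 ⊢ -a-> n13, -b-> n14
  n10 = 0 | 0 | 0 | 0 | a.a.0 ⊢ -a-> n14
  n11 = 0 | 0 | b.0 | (b.0 + b.0) | 0 ⊢ -b-> n13, -b-> n15
  n12 = 0 | 0 | b.0 | 0 | a.0 ⊢ -a-> n15, -b-> n14
  n13 = 0 | 0 | 0 | (b.0 + b.0) | 0 ⊢ -b-> n16
  n14 = 0 | 0 | 0 | 0 | a.0 ⊢ -a-> n16
  n15 = 0 | 0 | b.0 | 0 | 0 ⊢ -b-> n16
  n16 = 0 | 0 | 0 | 0 | 0 ⊢ (no moves)
Bisimilarity quotient blocks:
  B0 = {m0}
  B1 = {m15, m4, n14}
  B2 = {m17, m9, n1, n16}
  B3 = {m1, m3, n2, n4}
  B4 = {m6, n6}
  B5 = {m11, n10}
  B6 = {m5, m8, n5, n8}
  B7 = {m10, m13, n12, n9}
  B8 = {m14, m16, n13, n15}
  B9 = {m2, n3}
  B10 = {m7, n7}
  B11 = {m12, n11}
  B12 = {n0}
m0 ∈ B0, n0 ∈ B12 → different blocks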